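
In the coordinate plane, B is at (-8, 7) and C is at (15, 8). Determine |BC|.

d = sqrt((23)^2 + (1)^2) = sqrt(530)

sqrt(530)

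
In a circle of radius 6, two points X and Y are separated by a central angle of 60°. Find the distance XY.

Drop a perpendicular from the center to the chord, bisecting both the chord and the central angle.
Each half-chord = r sin(θ/2) = 6 sin(30°).
The full chord = 2 × 6 × sin(30°) = 6.

6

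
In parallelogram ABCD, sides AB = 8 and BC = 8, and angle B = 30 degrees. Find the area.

The area of a parallelogram equals the product of two adjacent sides times the sine of the included angle.
This is because the height equals 8 * sin(30°) = 4.
Area = 8 * 4 = 32

32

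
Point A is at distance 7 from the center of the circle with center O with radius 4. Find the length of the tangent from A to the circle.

The tangent, radius, and line from the external point to the center form a right triangle.
The right angle is where the tangent meets the radius.
By the Pythagorean theorem: tangent² + 4² = 7²
tangent² = 49 - 16 = 33
tangent = sqrt(33)

sqrt(33)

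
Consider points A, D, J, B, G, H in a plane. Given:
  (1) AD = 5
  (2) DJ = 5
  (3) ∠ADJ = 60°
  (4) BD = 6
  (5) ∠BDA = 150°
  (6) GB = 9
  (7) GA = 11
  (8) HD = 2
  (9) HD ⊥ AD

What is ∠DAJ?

Step 1: By the law of cosines on triangle ADJ: AJ² = 5² + 5² − 2·5·5·cos(60°) = 25, so AJ = 5.
Step 2: By the inverse law of cosines on triangle DAJ: cos(∠DAJ) = (5² + 5² − 5²) / (2·5·5) = 25/50 = 0.5, so ∠DAJ = 60°.

Therefore, the measure of angle ∠DAJ = 60°.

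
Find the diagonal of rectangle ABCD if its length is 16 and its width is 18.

d = sqrt(16^2 + 18^2) = sqrt(580) = 2*sqrt(145)

2*sqrt(145)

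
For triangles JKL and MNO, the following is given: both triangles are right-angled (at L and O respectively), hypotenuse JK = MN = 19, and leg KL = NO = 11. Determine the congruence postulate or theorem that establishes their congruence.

Consider the given information: both triangles are right-angled (at L and O respectively), hypotenuse JK = MN = 19, and leg KL = NO = 11
This is not SSS or AAS: SSS requires all three pairs of sides, but we don't have that. AAS requires two angles and a non-included side.
The correct criterion is HL. The hypotenuse and one leg of two right triangles are equal (Hypotenuse-Leg).

HL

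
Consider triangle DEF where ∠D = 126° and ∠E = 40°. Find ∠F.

Let angle F = x. Then 126 + 40 + x = 180.
x = 180 - 166 = 14 degrees.

14 degrees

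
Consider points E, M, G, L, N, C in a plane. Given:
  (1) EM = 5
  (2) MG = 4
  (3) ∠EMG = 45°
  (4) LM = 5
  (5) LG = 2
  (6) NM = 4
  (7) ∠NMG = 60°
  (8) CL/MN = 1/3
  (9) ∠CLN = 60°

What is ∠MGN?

Step 1: By the law of cosines on triangle GMN: GN² = 4² + 4² − 2·4·4·cos(60°) = 16, so GN = 4.
Step 2: By the inverse law of cosines on triangle MGN: cos(∠MGN) = (4² + 4² − 4²) / (2·4·4) = 16/32 = 0.5, so ∠MGN = 60°.

Therefore, the measure of angle ∠MGN = 60°.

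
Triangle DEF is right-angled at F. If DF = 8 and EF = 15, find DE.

By the Pythagorean theorem: DE^2 = DF^2 + EF^2
DE^2 = 8^2 + 15^2 = 64 + 225 = 289
DE = sqrt(289) = 17

17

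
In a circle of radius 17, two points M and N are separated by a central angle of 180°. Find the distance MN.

Chord = 2(17) sin(90°) = 34

34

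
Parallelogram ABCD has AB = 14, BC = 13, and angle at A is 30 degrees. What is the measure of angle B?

In a parallelogram, consecutive angles are supplementary (sum to 180°).
angle B = 180 - angle A
angle B = 180 - 30
angle B = 150 degrees

150 degrees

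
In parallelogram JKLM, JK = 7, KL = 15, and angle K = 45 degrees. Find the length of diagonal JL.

Using the law of cosines:
d^2 = 7^2 + 15^2 - 2(7)(15)cos(45 degrees)
d^2 = 49 + 225 - 210*sqrt(2)/2
d^2 = 274 - 105*sqrt(2)
d = sqrt(274 - 105*sqrt(2))

sqrt(274 - 105*sqrt(2))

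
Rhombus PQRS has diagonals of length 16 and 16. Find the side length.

In a rhombus, the diagonals bisect each other perpendicularly, creating four congruent right triangles.
Each triangle has legs 8 (half of 16) and 8 (half of 16).
The hypotenuse of each right triangle is a side of the rhombus:
side = sqrt(8^2 + 8^2) = sqrt(128) = 8*sqrt(2)

8*sqrt(2)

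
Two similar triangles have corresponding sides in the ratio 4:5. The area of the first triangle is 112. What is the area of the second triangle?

Area ratio = (4/5)^2 = 16/25. Area of the second triangle = 112 * 25/16 = 175.

175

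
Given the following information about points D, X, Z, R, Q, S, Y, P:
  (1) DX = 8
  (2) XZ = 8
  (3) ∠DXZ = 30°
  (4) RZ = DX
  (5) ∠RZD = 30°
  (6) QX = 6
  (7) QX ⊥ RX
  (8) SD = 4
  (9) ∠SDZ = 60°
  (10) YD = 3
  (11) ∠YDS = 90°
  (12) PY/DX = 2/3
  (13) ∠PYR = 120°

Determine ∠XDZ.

Step 1: By the law of cosines on triangle DXZ: DZ² = 8² + 8² − 2·8·8·cos(30°) = 17.15, so DZ ≈ 4.14.
Step 2: By the inverse law of cosines on triangle XDZ: cos(∠XDZ) = (8² + 4.14² − 8²) / (2·8·4.14) = 17.15/66.26 = 0.2588, so ∠XDZ = 75°.

Therefore, the measure of angle ∠XDZ = 75°.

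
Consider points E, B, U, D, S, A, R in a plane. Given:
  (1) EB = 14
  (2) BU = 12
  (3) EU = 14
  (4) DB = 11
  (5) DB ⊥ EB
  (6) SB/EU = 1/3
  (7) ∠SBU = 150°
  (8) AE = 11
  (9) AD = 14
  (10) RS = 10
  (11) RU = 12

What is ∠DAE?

Step 1: By the law of cosines on triangle DBE: DE² = 11² + 14² − 2·11·14·cos(90°) = 317, so DE ≈ 17.8.
Step 2: By the inverse law of cosines on triangle DAE: cos(∠DAE) = (14² + 11² − 17.8²) / (2·14·11) = 0/308 = 0, so ∠DAE = 90°.

Therefore, the measure of angle ∠DAE = 90°.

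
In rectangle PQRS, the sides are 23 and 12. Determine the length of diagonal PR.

d = sqrt(23^2 + 12^2) = sqrt(673)

sqrt(673)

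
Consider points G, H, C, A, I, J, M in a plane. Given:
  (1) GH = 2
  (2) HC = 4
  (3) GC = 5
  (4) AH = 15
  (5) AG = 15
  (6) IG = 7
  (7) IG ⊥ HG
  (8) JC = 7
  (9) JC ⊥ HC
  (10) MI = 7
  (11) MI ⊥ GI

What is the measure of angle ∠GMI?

Step 1: By the law of cosines on triangle MIG: MG² = 7² + 7² − 2·7·7·cos(90°) = 98, so MG = 7·√2.
Step 2: By the inverse law of cosines on triangle GMI: cos(∠GMI) = ((7·√2)² + 7² − 7²) / (2·7·√2·7) = 98/138.59 = 0.7071, so ∠GMI = 45°.

Therefore, the measure of angle ∠GMI = 45°.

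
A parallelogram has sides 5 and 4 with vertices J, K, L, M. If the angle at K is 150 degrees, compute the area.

Area = a * b * sin(theta)
Area = 5 * 4 * sin(150 degrees)
Area = 20 * 1/2
Area = 10

10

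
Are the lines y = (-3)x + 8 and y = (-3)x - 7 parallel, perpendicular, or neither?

Slope of line 1: m1 = -3
Slope of line 2: m2 = -3
Two lines are parallel if and only if they have equal slopes (or both are vertical).
Here m1 = m2 = -3, confirming the lines are parallel.

Parallel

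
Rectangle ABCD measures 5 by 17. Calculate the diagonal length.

d = sqrt(5^2 + 17^2) = sqrt(314)

sqrt(314)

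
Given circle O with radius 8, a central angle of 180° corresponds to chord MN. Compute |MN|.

Drop a perpendicular from the center to the chord, bisecting both the chord and the central angle.
Each half-chord = r sin(θ/2) = 8 sin(90°).
The full chord = 2 × 8 × sin(90°) = 16.

16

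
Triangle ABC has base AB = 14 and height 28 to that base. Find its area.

Area = (1/2) * base * height
Area = (1/2) * 14 * 28
Area = 196

196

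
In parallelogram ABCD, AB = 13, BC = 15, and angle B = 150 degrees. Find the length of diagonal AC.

Using the law of cosines:
d^2 = 13^2 + 15^2 - 2(13)(15)cos(150 degrees)
d^2 = 169 + 225 - 390*-sqrt(3)/2
d^2 = 195*sqrt(3) + 394
d = sqrt(195*sqrt(3) + 394)

sqrt(195*sqrt(3) + 394)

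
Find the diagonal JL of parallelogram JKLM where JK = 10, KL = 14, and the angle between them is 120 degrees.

The diagonal of a parallelogram can be found by treating two adjacent sides and the diagonal as a triangle.
Applying the law of cosines with sides 10, 14 and included angle 120°:
d^2 = 100 + 196 - 280*cos(120°) = 436
d = 2*sqrt(109)

2*sqrt(109)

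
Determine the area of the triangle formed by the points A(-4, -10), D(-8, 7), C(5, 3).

The Shoelace formula computes the area from vertex coordinates by summing cross products.
For vertices (-4,-10), (-8,7), (5,3):
Signed sum = -4*7 - -8*-10 + -8*3 - 5*7 + 5*-10 - -4*3
= -108 + -59 + -38 = -205
Area = (1/2)|-205| = 205/2.

205/2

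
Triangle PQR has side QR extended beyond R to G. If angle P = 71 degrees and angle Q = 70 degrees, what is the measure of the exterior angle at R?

The interior angle at R is 180 - 71 - 70 = 39 degrees.
The exterior angle and interior angle at R are supplementary:
Exterior angle = 180 - 39 = 141 degrees.

141 degrees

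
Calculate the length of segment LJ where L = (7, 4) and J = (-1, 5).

The horizontal distance is |-1 - 7| = 8 and the vertical distance is |5 - 4| = 1.
By the Pythagorean theorem, d = sqrt(8^2 + 1^2) = sqrt(65).

sqrt(65)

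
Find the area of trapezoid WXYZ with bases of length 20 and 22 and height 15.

Area of a trapezoid = (base1 + base2) * height / 2
Area = (20 + 22) * 15 / 2
Area = 42 * 15 / 2
Area = 630 / 2
Area = 315

315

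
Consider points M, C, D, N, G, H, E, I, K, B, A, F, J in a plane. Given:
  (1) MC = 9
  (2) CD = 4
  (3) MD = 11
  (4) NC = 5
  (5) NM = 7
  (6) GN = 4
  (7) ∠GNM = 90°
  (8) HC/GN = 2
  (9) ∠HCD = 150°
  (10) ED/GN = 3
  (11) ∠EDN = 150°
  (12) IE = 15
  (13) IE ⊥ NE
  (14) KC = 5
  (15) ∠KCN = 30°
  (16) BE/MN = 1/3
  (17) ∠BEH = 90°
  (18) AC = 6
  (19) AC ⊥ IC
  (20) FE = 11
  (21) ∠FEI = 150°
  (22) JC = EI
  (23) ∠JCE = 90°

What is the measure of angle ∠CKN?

Step 1: By the law of cosines on triangle KCN: KN² = 5² + 5² − 2·5·5·cos(30°) = 6.7, so KN ≈ 2.59.
Step 2: By the inverse law of cosines on triangle CKN: cos(∠CKN) = (5² + 2.59² − 5²) / (2·5·2.59) = 6.7/25.88 = 0.2588, so ∠CKN = 75°.

Therefore, the measure of angle ∠CKN = 75°.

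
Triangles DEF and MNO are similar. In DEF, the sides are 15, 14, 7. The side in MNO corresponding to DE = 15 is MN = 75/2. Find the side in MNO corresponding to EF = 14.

Since the triangles are similar, the ratio of corresponding sides is constant.
Scale factor k = MN / DE = 75/2 / 15 = 5/2
NO = k * EF = 5/2 * 14 = 35

35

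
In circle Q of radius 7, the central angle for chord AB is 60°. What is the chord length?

Chord length = 2r sin(θ/2)
= 2 × 7 × sin(60°/2)
= 2 × 7 × sin(30°)
= 7

7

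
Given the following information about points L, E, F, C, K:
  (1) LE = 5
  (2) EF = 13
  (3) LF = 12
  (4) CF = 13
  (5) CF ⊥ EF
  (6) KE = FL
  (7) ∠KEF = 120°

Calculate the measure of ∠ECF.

Step 1: By the law of cosines on triangle CFE: CE² = 13² + 13² − 2·13·13·cos(90°) = 338, so CE = 13·√2.
Step 2: By the inverse law of cosines on triangle ECF: cos(∠ECF) = ((13·√2)² + 13² − 13²) / (2·13·√2·13) = 338/478 = 0.7071, so ∠ECF = 45°.

Therefore, the measure of angle ∠ECF = 45°.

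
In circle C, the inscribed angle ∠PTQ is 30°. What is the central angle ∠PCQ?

The inscribed angle theorem states that a central angle is always twice any inscribed angle that subtends the same arc.
Since the inscribed angle is 30°, the central angle = 2 × 30° = 60°.

60°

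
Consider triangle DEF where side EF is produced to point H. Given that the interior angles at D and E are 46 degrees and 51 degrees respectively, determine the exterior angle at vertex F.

The interior angle at F is 180 - 46 - 51 = 83 degrees.
The exterior angle and interior angle at F are supplementary:
Exterior angle = 180 - 83 = 97 degrees.

97 degrees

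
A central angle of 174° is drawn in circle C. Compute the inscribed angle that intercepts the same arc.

An inscribed angle intercepts an arc from a point on the circle, while the central angle intercepts the same arc from the center.
The inscribed angle is always half the central angle: 174° / 2 = 87°.

87°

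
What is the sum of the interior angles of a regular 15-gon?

The sum of interior angles of an n-sided polygon is (n - 2) * 180.
For n = 15: (15 - 2) * 180 = 13 * 180 = 2340 degrees.

2340 degrees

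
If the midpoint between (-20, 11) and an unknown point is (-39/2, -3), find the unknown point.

Using the midpoint formula: M = ((x1 + x2)/2, (y1 + y2)/2)
We know M = (-39/2, -3) and P = (-20, 11)
For x: -39/2 = (-20 + x2)/2, so x2 = 2*-39/2 - -20 = -19
For y: -3 = (11 + y2)/2, so y2 = 2*-3 - 11 = -17
Q = (-19, -17)

(-19, -17)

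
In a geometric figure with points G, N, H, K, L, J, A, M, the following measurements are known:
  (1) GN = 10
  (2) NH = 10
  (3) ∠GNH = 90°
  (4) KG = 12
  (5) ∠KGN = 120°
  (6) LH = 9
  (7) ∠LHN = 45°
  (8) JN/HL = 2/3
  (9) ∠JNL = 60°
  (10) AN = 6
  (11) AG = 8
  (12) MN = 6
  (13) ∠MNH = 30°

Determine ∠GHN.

Step 1: By the law of cosines on triangle HNG: HG² = 10² + 10² − 2·10·10·cos(90°) = 200, so HG = 10·√2.
Step 2: By the inverse law of cosines on triangle GHN: cos(∠GHN) = ((10·√2)² + 10² − 10²) / (2·10·√2·10) = 200/282.84 = 0.7071, so ∠GHN = 45°.

Therefore, the measure of angle ∠GHN = 45°.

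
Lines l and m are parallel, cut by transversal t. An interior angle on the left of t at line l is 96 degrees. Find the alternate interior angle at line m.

Alternate interior angles formed by parallel lines and a transversal are equal.
The given angle is 96 degrees.
The alternate interior angle = 96 degrees.

96 degrees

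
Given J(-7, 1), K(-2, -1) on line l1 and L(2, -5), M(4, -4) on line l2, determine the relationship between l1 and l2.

Slope of line 1: m1 = (-1 - 1)/(-2 - -7) = -2/5 = -2/5
Slope of line 2: m2 = (-4 - -5)/(4 - 2) = 1/2 = 1/2
m1 != m2 (-2/5 != 1/2), so not parallel.
m1 * m2 = (-2/5) * (1/2) = -1/5 != -1, so not perpendicular.
The lines are neither parallel nor perpendicular.

Neither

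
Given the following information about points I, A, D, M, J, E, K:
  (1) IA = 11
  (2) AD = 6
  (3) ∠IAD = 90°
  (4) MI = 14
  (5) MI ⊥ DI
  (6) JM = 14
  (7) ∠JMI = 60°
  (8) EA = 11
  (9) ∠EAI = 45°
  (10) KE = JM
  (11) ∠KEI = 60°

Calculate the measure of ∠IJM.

Step 1: By the law of cosines on triangle JMI: JI² = 14² + 14² − 2·14·14·cos(60°) = 196, so JI = 14.
Step 2: By the inverse law of cosines on triangle IJM: cos(∠IJM) = (14² + 14² − 14²) / (2·14·14) = 196/392 = 0.5, so ∠IJM = 60°.

Therefore, the measure of angle ∠IJM = 60°.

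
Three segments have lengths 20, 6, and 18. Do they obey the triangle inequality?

Sort the sides: 6, 18, 20.
It suffices to check that the sum of the two smallest exceeds the largest:
6 + 18 = 24 > 20. ✓
Yes, a valid triangle can be formed.

Yes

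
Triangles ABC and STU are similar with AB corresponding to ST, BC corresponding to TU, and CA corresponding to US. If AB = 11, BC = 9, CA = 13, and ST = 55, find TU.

Since the triangles are similar, the ratio of corresponding sides is constant.
Scale factor k = ST / AB = 55 / 11 = 5
TU = k * BC = 5 * 9 = 45

45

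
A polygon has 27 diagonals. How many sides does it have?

Using d = n(n - 3)/2, we solve 27 = n(n - 3)/2.
So n(n - 3) = 54.
Testing n = 9: 9 * 6 = 54 = 54. Correct.
The polygon has 9 sides.

9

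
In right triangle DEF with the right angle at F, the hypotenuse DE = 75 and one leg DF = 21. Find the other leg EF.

Rearranging the Pythagorean theorem to solve for the unknown leg:
leg^2 = hypotenuse^2 - known_leg^2 = 5625 - 441 = 5184
leg = sqrt(5184) = 72.

72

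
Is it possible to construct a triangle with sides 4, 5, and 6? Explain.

Check all three triangle inequalities:
4 + 5 = 9 > 6 ✓
4 + 6 = 10 > 5 ✓
5 + 6 = 11 > 4 ✓
All conditions hold, so these sides form a valid triangle.

Yes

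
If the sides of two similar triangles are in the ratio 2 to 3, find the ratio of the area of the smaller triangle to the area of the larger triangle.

Area ratio = (side ratio)^2 = (2/3)^2 = 4:9.

4:9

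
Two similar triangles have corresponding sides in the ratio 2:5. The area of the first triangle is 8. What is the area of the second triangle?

Area ratio = (2/5)^2 = 4/25. Area of the second triangle = 8 * 25/4 = 50.

50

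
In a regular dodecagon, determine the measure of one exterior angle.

Each exterior angle of a regular n-gon is 360 / n.
For n = 12: 360 / 12 = 30 degrees.

30 degrees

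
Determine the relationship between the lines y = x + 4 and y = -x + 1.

Slope of line 1: m1 = 1
Slope of line 2: m2 = -1
Two lines are perpendicular when the product of their slopes is -1 (negative reciprocals).
m1 * m2 = (1) * (-1) = -1, confirming perpendicularity.

Perpendicular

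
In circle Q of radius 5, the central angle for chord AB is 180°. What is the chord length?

Chord = 2(5) sin(90°) = 10

10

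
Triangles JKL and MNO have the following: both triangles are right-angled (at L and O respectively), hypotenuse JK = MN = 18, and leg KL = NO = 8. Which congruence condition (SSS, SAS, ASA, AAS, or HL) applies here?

The given information matches HL: The hypotenuse and one leg of two right triangles are equal (Hypotenuse-Leg).

HL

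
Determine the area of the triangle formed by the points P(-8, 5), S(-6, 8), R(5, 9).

The Shoelace formula computes the area from vertex coordinates by summing cross products.
For vertices (-8,5), (-6,8), (5,9):
Signed sum = -8*8 - -6*5 + -6*9 - 5*8 + 5*5 - -8*9
= -34 + -94 + 97 = -31
Area = (1/2)|-31| = 31/2.

31/2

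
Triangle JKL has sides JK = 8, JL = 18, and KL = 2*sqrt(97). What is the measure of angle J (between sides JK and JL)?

When all three sides of a triangle are known, the law of cosines can be rearranged to find any angle.
cos(C) = (a² + b² - c²) / (2ab) gives cos(J) = 0.
Taking the inverse cosine: J = 90°.

90°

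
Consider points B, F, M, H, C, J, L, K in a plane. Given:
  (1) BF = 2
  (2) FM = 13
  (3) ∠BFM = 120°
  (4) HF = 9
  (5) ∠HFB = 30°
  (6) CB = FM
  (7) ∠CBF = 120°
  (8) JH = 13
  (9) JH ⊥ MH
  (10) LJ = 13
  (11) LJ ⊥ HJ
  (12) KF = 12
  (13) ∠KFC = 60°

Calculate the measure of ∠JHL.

Step 1: By the law of cosines on triangle HJL: HL² = 13² + 13² − 2·13·13·cos(90°) = 338, so HL = 13·√2.
Step 2: By the inverse law of cosines on triangle JHL: cos(∠JHL) = (13² + (13·√2)² − 13²) / (2·13·13·√2) = 338/478 = 0.7071, so ∠JHL = 45°.

Therefore, the measure of angle ∠JHL = 45°.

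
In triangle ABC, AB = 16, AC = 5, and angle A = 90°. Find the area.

Area = (1/2)(16)(5) sin(90°) = (1/2)(16)(5)(1) = 40

40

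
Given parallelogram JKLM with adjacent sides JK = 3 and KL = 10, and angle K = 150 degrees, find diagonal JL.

Using the law of cosines:
d^2 = 3^2 + 10^2 - 2(3)(10)cos(150 degrees)
d^2 = 9 + 100 - 60*-sqrt(3)/2
d^2 = 30*sqrt(3) + 109
d = sqrt(30*sqrt(3) + 109)

sqrt(30*sqrt(3) + 109)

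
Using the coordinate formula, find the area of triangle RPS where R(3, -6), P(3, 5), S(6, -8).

Using the Shoelace formula for a triangle:
Area = (1/2)|x0(y1 - y2) + x1(y2 - y0) + x2(y0 - y1)|
Area = (1/2)|3(5 - -8) + 3(-8 - -6) + 6(-6 - 5)|
Area = (1/2)|39 + -6 + -66|
Area = (1/2)|-33|
Area = (1/2)(33)
Area = 33/2

33/2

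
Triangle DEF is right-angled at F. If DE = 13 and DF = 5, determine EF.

By the Pythagorean theorem: EF^2 = DE^2 - DF^2
EF^2 = 13^2 - 5^2 = 169 - 25 = 144
EF = sqrt(144) = 12

12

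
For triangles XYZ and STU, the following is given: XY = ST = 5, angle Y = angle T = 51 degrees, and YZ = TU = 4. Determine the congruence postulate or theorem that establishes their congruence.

The given information matches SAS: Two pairs of corresponding sides and the included angle are equal (Side-Angle-Side).

SAS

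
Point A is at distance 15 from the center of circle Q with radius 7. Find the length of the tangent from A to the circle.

The tangent, radius, and line from the external point to the center form a right triangle.
The right angle is where the tangent meets the radius.
By the Pythagorean theorem: tangent² + 7² = 15²
tangent² = 225 - 49 = 176
tangent = 4*sqrt(11)

4*sqrt(11)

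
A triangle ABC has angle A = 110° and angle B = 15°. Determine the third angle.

Let angle C = x. Then 110 + 15 + x = 180.
x = 180 - 125 = 55 degrees.

55 degrees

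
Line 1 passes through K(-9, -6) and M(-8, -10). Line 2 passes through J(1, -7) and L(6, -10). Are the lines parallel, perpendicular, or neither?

Slope of line 1: m1 = (-10 - -6)/(-8 - -9) = -4/1 = -4
Slope of line 2: m2 = (-10 - -7)/(6 - 1) = -3/5 = -3/5
m1 != m2 (-4 != -3/5), so not parallel.
m1 * m2 = (-4) * (-3/5) = 12/5 != -1, so not perpendicular.
The lines are neither parallel nor perpendicular.

Neither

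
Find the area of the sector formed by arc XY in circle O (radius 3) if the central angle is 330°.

The full circle has area πr² = π(3)² = 9*pi.
The sector covers 330° out of 360°, a fraction of 11/12.
Sector area = 9*pi × 11/12 = 33*pi/4.

33*pi/4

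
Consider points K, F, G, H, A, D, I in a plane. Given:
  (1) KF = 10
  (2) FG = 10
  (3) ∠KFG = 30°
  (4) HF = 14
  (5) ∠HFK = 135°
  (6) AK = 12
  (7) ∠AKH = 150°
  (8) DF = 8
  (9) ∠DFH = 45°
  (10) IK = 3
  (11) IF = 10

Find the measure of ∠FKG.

Step 1: By the law of cosines on triangle KFG: KG² = 10² + 10² − 2·10·10·cos(30°) = 26.79, so KG ≈ 5.18.
Step 2: By the inverse law of cosines on triangle FKG: cos(∠FKG) = (10² + 5.18² − 10²) / (2·10·5.18) = 26.79/103.53 = 0.2588, so ∠FKG = 75°.

Therefore, the measure of angle ∠FKG = 75°.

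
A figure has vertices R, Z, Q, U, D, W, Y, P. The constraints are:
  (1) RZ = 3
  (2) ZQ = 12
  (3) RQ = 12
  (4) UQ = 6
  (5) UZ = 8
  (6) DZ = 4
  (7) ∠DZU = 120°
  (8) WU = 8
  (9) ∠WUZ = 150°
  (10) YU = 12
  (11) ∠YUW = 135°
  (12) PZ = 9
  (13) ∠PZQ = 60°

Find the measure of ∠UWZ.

Step 1: By the law of cosines on triangle WUZ: WZ² = 8² + 8² − 2·8·8·cos(150°) = 238.85, so WZ ≈ 15.45.
Step 2: By the inverse law of cosines on triangle UWZ: cos(∠UWZ) = (8² + 15.45² − 8²) / (2·8·15.45) = 238.85/247.28 = 0.9659, so ∠UWZ = 15°.

Therefore, the measure of angle ∠UWZ = 15°.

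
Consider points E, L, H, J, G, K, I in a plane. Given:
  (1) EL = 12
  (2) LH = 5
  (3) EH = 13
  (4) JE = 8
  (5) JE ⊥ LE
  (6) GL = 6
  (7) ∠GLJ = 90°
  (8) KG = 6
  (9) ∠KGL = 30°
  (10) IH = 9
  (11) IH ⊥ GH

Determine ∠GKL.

Step 1: By the law of cosines on triangle KGL: KL² = 6² + 6² − 2·6·6·cos(30°) = 9.65, so KL ≈ 3.11.
Step 2: By the inverse law of cosines on triangle GKL: cos(∠GKL) = (6² + 3.11² − 6²) / (2·6·3.11) = 9.65/37.27 = 0.2588, so ∠GKL = 75°.

Therefore, the measure of angle ∠GKL = 75°.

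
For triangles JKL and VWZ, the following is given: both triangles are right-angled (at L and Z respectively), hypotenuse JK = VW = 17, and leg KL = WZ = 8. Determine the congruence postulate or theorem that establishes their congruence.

The given information matches HL: The hypotenuse and one leg of two right triangles are equal (Hypotenuse-Leg).

HL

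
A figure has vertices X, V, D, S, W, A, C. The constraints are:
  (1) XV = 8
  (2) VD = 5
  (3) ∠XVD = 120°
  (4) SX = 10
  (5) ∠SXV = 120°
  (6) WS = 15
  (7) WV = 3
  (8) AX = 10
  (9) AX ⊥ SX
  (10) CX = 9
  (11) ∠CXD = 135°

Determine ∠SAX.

Step 1: By the law of cosines on triangle AXS: AS² = 10² + 10² − 2·10·10·cos(90°) = 200, so AS = 10·√2.
Step 2: By the inverse law of cosines on triangle SAX: cos(∠SAX) = ((10·√2)² + 10² − 10²) / (2·10·√2·10) = 200/282.84 = 0.7071, so ∠SAX = 45°.

Therefore, the measure of angle ∠SAX = 45°.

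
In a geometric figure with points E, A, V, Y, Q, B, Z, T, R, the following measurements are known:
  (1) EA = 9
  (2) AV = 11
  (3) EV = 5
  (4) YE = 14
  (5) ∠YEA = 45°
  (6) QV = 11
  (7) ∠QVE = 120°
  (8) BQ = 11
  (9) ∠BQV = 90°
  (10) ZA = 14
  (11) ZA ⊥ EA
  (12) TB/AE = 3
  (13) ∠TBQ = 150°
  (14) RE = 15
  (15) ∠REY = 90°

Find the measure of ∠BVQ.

Step 1: By the law of cosines on triangle VQB: VB² = 11² + 11² − 2·11·11·cos(90°) = 242, so VB = 11·√2.
Step 2: By the inverse law of cosines on triangle BVQ: cos(∠BVQ) = ((11·√2)² + 11² − 11²) / (2·11·√2·11) = 242/342.24 = 0.7071, so ∠BVQ = 45°.

Therefore, the measure of angle ∠BVQ = 45°.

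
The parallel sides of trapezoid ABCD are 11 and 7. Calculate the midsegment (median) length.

The midsegment (median) of a trapezoid connects the midpoints of the non-parallel sides.
Its length is the average of the two bases: (11 + 7) / 2 = 9.

9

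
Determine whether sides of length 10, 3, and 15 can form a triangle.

The longest side is 15. The other two sides sum to 3 + 10 = 13.
Since 13 ≤ 15, the two shorter sides cannot reach around to close the triangle.

No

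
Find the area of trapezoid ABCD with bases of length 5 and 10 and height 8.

Area = (5 + 10) * 8 / 2 = 120 / 2 = 60

60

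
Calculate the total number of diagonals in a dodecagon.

Each of the 12 vertices connects to 9 non-adjacent vertices via diagonals.
Total connections = 12 × 9 = 108, but each diagonal is counted twice.
Number of diagonals = 108 / 2 = 54.

54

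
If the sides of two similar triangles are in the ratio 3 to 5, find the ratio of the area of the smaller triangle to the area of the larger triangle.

Area ratio = (side ratio)^2 = (3/5)^2 = 9:25.

9:25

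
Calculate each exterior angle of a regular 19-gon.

Each exterior angle of a regular n-gon is 360 / n.
For n = 19: 360 / 19 = 360/19 degrees.

360/19 degrees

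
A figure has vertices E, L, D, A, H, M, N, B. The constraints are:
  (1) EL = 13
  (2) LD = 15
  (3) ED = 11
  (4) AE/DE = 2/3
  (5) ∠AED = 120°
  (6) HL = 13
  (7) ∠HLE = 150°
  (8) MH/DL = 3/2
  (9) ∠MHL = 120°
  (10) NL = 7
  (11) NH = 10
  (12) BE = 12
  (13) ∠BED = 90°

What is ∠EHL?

Step 1: By the law of cosines on triangle HLE: HE² = 13² + 13² − 2·13·13·cos(150°) = 630.72, so HE ≈ 25.11.
Step 2: By the inverse law of cosines on triangle EHL: cos(∠EHL) = (25.11² + 13² − 13²) / (2·25.11·13) = 630.72/652.97 = 0.9659, so ∠EHL = 15°.

Therefore, the measure of angle ∠EHL = 15°.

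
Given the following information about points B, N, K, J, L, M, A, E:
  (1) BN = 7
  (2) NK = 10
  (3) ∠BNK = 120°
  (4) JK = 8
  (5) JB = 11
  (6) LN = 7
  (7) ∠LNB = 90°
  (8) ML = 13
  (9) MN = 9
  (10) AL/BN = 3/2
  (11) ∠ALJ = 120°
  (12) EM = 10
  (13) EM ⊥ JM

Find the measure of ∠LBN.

Step 1: By the law of cosines on triangle BNL: BL² = 7² + 7² − 2·7·7·cos(90°) = 98, so BL = 7·√2.
Step 2: By the inverse law of cosines on triangle LBN: cos(∠LBN) = ((7·√2)² + 7² − 7²) / (2·7·√2·7) = 98/138.59 = 0.7071, so ∠LBN = 45°.

Therefore, the measure of angle ∠LBN = 45°.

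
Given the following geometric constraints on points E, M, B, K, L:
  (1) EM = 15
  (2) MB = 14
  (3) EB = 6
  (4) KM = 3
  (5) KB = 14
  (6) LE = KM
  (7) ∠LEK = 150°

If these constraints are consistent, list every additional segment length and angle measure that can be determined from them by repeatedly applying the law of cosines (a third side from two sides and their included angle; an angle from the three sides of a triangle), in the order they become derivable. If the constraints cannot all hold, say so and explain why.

The constraints are consistent. Derivable facts, in order:
After 1 step:
- ∠BEM = 68.83°
- ∠BKM = 83.85°
- ∠BME = 23.56°
- ∠BMK = 83.85°
- ∠EBM = 87.61°
- ∠KBM = 12.3°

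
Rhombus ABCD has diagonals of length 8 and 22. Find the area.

Area = (8 * 22) / 2 = 176 / 2 = 88

88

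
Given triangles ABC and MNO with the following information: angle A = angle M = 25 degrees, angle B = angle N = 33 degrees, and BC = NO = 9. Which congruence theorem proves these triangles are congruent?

The given information matches AAS: Two pairs of corresponding angles and a non-included side are equal (Angle-Angle-Side).

AAS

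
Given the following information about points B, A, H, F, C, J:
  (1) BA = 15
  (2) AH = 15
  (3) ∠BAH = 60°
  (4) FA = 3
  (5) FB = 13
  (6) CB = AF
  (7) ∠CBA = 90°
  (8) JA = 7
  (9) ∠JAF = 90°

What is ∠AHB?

Step 1: By the law of cosines on triangle HAB: HB² = 15² + 15² − 2·15·15·cos(60°) = 225, so HB = 15.
Step 2: By the inverse law of cosines on triangle AHB: cos(∠AHB) = (15² + 15² − 15²) / (2·15·15) = 225/450 = 0.5, so ∠AHB = 60°.

Therefore, the measure of angle ∠AHB = 60°.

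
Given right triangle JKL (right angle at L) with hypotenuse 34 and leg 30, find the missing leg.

KL = sqrt(34^2 - 30^2) = sqrt(256) = 16

16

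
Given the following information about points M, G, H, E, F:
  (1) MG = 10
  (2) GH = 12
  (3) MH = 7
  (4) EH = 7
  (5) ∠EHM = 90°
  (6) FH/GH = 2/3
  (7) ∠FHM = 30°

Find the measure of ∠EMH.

Step 1: By the law of cosines on triangle MHE: ME² = 7² + 7² − 2·7·7·cos(90°) = 98, so ME = 7·√2.
Step 2: By the inverse law of cosines on triangle EMH: cos(∠EMH) = ((7·√2)² + 7² − 7²) / (2·7·√2·7) = 98/138.59 = 0.7071, so ∠EMH = 45°.

Therefore, the measure of angle ∠EMH = 45°.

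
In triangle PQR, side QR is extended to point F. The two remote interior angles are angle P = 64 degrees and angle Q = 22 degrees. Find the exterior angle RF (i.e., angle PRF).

Exterior angle = 64 + 22 = 86 degrees (exterior angle theorem).

86 degrees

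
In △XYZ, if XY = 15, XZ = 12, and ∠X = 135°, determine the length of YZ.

By the law of cosines: YZ^2 = XY^2 + XZ^2 - 2*XY*XZ*cos(X)
YZ^2 = 15^2 + 12^2 - 2*15*12*cos(135°)
YZ^2 = 225 + 144 - 360*(-sqrt(2)/2)
YZ^2 = 180*sqrt(2) + 369
YZ = 3*sqrt(20*sqrt(2) + 41)

3*sqrt(20*sqrt(2) + 41)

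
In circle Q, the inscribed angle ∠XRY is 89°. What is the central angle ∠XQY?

By the inscribed angle theorem, the central angle is twice the inscribed angle.
Central angle = 2 × 89° = 178°

178°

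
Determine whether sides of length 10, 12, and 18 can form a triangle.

Check all three triangle inequalities:
10 + 12 = 22 > 18 ✓
10 + 18 = 28 > 12 ✓
12 + 18 = 30 > 10 ✓
All conditions hold, so these sides form a valid triangle.

Yes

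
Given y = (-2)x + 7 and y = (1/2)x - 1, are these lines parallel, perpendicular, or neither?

Slope of line 1: m1 = -2
Slope of line 2: m2 = 1/2
Two lines are perpendicular when the product of their slopes is -1 (negative reciprocals).
m1 * m2 = (-2) * (1/2) = -1, confirming perpendicularity.

Perpendicular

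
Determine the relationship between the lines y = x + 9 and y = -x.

Slope of line 1: m1 = 1
Slope of line 2: m2 = -1
m1 * m2 = (1) * (-1) = -1 = -1, so the lines are perpendicular.

Perpendicular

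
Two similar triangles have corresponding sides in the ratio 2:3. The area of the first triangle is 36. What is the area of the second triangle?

Area ratio = (2/3)^2 = 4/9. Area of the second triangle = 36 * 9/4 = 81.

81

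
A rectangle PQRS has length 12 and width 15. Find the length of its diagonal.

A rectangle's diagonal splits it into two right triangles, with the diagonal as the hypotenuse.
By the Pythagorean theorem, d^2 = 12^2 + 15^2 = 369.
Therefore d = sqrt(369) = 3*sqrt(41).

3*sqrt(41)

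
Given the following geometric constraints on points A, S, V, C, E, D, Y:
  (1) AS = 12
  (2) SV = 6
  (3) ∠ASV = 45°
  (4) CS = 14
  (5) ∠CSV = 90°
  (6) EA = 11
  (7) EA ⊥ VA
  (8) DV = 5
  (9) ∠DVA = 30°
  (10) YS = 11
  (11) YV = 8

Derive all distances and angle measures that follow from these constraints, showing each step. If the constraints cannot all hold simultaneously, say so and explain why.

The constraints are consistent.

Step 1: From AS = 12, SV = 6, and ∠ASV = 45°, by the law of cosines:
  AV² = AS² + SV² - 2·AS·SV·cos(45°) = 144 + 36 - 101.8 = 78.18
  AV ≈ 8.84

Step 2: From VS = 6, SC = 14, and ∠VSC = 90°, by the law of cosines:
  VC² = VS² + SC² - 2·VS·SC·cos(90°) = 36 + 196 - 0 = 232
  VC = 2·√58

Step 3: From SV = 6, SY = 11, VY = 8, by the inverse law of cosines:
  cos(∠VSY) = (SV² + SY² - VY²) / (2·SV·SY)
  ∠VSY = 45.21°

Step 4: From VS = 6, VY = 8, SY = 11, by the inverse law of cosines:
  cos(∠SVY) = (VS² + VY² - SY²) / (2·VS·VY)
  ∠SVY = 102.64°

Step 5: From YS = 11, YV = 8, SV = 6, by the inverse law of cosines:
  cos(∠SYV) = (YS² + YV² - SV²) / (2·YS·YV)
  ∠SYV = 32.16°

Step 6: From AV = 8.84, VD = 5, and ∠AVD = 30°, by the law of cosines:
  AD² = AV² + VD² - 2·AV·VD·cos(30°) = 78.18 + 25 - 76.57 = 26.6
  AD ≈ 5.16

Step 7: From VA = 8.84, AE = 11, and ∠VAE = 90°, by the law of cosines:
  VE² = VA² + AE² - 2·VA·AE·cos(90°) = 78.18 + 121 - 0 = 199.2
  VE ≈ 14.11

Step 8: From AS = 12, AV = 8.84, SV = 6, by the inverse law of cosines:
  cos(∠SAV) = (AS² + AV² - SV²) / (2·AS·AV)
  ∠SAV = 28.68°

Step 9: From VA = 8.84, VS = 6, AS = 12, by the inverse law of cosines:
  cos(∠AVS) = (VA² + VS² - AS²) / (2·VA·VS)
  ∠AVS = 106.32°

Step 10: From VC = 2·√58, VS = 6, CS = 14, by the inverse law of cosines:
  cos(∠CVS) = (VC² + VS² - CS²) / (2·VC·VS)
  ∠CVS = 66.8°

Step 11: From CS = 14, CV = 2·√58, SV = 6, by the inverse law of cosines:
  cos(∠SCV) = (CS² + CV² - SV²) / (2·CS·CV)
  ∠SCV = 23.2°

Step 12: From AD = 5.16, AV = 8.84, DV = 5, by the inverse law of cosines:
  cos(∠DAV) = (AD² + AV² - DV²) / (2·AD·AV)
  ∠DAV = 28.99°

Step 13: From VA = 8.84, VE = 14.11, AE = 11, by the inverse law of cosines:
  cos(∠AVE) = (VA² + VE² - AE²) / (2·VA·VE)
  ∠AVE = 51.21°

Step 14: From EA = 11, EV = 14.11, AV = 8.84, by the inverse law of cosines:
  cos(∠AEV) = (EA² + EV² - AV²) / (2·EA·EV)
  ∠AEV = 38.79°

Step 15: From DA = 5.16, DV = 5, AV = 8.84, by the inverse law of cosines:
  cos(∠ADV) = (DA² + DV² - AV²) / (2·DA·DV)
  ∠ADV = 121.01°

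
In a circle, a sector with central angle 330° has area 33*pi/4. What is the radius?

r² = 360 × 33*pi/4 / (π × 330) = 9, so r = 3.

3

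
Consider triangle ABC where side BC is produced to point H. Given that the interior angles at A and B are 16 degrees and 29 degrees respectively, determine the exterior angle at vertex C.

Exterior angle = 16 + 29 = 45 degrees (exterior angle theorem).

45 degrees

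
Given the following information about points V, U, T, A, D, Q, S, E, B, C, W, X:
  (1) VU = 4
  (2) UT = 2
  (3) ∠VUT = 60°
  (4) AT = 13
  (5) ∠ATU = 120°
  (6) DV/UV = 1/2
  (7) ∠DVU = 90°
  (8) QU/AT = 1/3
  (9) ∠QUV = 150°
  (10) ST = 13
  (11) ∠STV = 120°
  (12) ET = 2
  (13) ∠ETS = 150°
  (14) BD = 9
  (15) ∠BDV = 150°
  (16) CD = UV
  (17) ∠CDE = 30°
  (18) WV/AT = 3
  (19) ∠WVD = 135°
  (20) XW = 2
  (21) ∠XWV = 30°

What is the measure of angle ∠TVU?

Step 1: By the law of cosines on triangle VUT: VT² = 4² + 2² − 2·4·2·cos(60°) = 12, so VT = 2·√3.
Step 2: By the inverse law of cosines on triangle TVU: cos(∠TVU) = ((2·√3)² + 4² − 2²) / (2·2·√3·4) = 24/27.71 = 0.866, so ∠TVU = 30°.

Therefore, the measure of angle ∠TVU = 30°.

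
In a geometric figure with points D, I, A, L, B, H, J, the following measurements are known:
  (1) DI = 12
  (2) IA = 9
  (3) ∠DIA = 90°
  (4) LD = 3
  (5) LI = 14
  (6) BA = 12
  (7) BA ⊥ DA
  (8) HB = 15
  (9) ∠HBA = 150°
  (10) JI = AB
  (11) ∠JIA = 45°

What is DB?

Step 1: By the law of cosines on triangle DIA: DA² = 12² + 9² − 2·12·9·cos(90°) = 225, so DA = 15.
Step 2: By the law of cosines on triangle DAB: DB² = 15² + 12² − 2·15·12·cos(90°) = 369, so DB = 3·√41.

Therefore, the length of DB = 3·√41.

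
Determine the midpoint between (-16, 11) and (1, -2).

The midpoint is the average of the coordinates:
x: (-16 + 1)/2 = -15/2
y: (11 + -2)/2 = 9/2
Midpoint = (-15/2, 9/2)

(-15/2, 9/2)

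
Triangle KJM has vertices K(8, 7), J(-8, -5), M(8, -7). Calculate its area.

Using the Shoelace formula for a triangle:
Area = (1/2)|x0(y1 - y2) + x1(y2 - y0) + x2(y0 - y1)|
Area = (1/2)|8(-5 - -7) + -8(-7 - 7) + 8(7 - -5)|
Area = (1/2)|16 + 112 + 96|
Area = (1/2)|224|
Area = (1/2)(224)
Area = 112

112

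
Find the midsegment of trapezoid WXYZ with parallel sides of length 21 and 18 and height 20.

The midsegment of a trapezoid = (base1 + base2) / 2
midsegment = (21 + 18) / 2
midsegment = 39 / 2
midsegment = 39/2

39/2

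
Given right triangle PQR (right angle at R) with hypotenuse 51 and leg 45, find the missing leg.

QR = sqrt(51^2 - 45^2) = sqrt(576) = 24

24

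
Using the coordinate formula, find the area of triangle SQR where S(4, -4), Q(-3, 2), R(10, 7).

The Shoelace formula computes the area from vertex coordinates by summing cross products.
For vertices (4,-4), (-3,2), (10,7):
Signed sum = 4*2 - -3*-4 + -3*7 - 10*2 + 10*-4 - 4*7
= -4 + -41 + -68 = -113
Area = (1/2)|-113| = 113/2.

113/2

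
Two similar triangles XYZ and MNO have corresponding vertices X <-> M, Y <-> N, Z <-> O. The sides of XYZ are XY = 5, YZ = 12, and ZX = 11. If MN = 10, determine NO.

Similar triangles have proportional sides. Setting up the proportion:
MN / XY = NO / YZ
10 / 5 = NO / 12
NO = 12 * 10 / 5 = 24.

24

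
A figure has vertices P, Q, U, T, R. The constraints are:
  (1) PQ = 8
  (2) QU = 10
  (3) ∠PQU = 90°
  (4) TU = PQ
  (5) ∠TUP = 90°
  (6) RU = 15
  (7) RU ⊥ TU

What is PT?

From the given relations: TU = PQ = 8.
Step 1: By the law of cosines on triangle UQP: UP² = 10² + 8² − 2·10·8·cos(90°) = 164, so UP = 2·√41.
Step 2: By the law of cosines on triangle PUT: PT² = (2·√41)² + 8² − 2·2·√41·8·cos(90°) = 228, so PT = 2·√57.

Therefore, the length of PT = 2·√57.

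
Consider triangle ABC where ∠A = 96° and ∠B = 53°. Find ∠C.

By the triangle angle sum property, the three interior angles of any triangle add up to 180°.
We know angle A = 96° and angle B = 53°, so their sum is 149°.
Therefore angle C = 180° - 149° = 31°.

31 degrees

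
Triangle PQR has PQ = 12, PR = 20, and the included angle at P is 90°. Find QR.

By the law of cosines: QR^2 = PQ^2 + PR^2 - 2*PQ*PR*cos(P)
QR^2 = 12^2 + 20^2 - 2*12*20*cos(90°)
QR^2 = 144 + 400 - 480*(0)
QR^2 = 544
QR = 4*sqrt(34)

4*sqrt(34)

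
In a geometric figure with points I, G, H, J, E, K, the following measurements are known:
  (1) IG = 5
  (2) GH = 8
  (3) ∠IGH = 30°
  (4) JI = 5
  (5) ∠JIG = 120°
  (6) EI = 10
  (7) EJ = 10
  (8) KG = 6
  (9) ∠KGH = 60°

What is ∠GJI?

Step 1: By the law of cosines on triangle JIG: JG² = 5² + 5² − 2·5·5·cos(120°) = 75, so JG = 5·√3.
Step 2: By the inverse law of cosines on triangle GJI: cos(∠GJI) = ((5·√3)² + 5² − 5²) / (2·5·√3·5) = 75/86.6 = 0.866, so ∠GJI = 30°.

Therefore, the measure of angle ∠GJI = 30°.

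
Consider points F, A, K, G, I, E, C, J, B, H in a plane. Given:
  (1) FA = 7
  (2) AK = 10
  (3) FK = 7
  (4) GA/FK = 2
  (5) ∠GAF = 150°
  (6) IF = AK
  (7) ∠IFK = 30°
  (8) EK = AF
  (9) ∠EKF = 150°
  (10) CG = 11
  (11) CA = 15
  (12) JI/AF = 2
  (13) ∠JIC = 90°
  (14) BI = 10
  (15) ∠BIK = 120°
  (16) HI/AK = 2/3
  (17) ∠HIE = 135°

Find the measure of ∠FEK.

From the given relations: EK = AF = 7.
Step 1: By the law of cosines on triangle EKF: EF² = 7² + 7² − 2·7·7·cos(150°) = 182.87, so EF ≈ 13.52.
Step 2: By the inverse law of cosines on triangle FEK: cos(∠FEK) = (13.52² + 7² − 7²) / (2·13.52·7) = 182.87/189.32 = 0.9659, so ∠FEK = 15°.

Therefore, the measure of angle ∠FEK = 15°.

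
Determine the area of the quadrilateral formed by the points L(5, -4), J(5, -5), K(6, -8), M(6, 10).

Using the Shoelace formula for a quadrilateral (vertices in order):
Area = (1/2)|sum of (x_i * y_(i+1) - x_(i+1) * y_i)|
Terms: (5*-5 - 5*-4) = -5, (5*-8 - 6*-5) = -10, (6*10 - 6*-8) = 108, (6*-4 - 5*10) = -74
Sum = 19
Area = (1/2)(19) = 19/2

19/2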